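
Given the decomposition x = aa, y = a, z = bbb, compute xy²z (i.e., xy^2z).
aaaabbb

Given x = 'aa', y = 'a', z = 'bbb' and i = 2:

xy^2z = x + y·y·...·y (2 times) + z
       = 'aa' + 'a'^2 + 'bbb'
       = 'aa' + 'aa' + 'bbb'
       = 'aaaabbb'

The pumped string is 'aaaabbb' with length 7.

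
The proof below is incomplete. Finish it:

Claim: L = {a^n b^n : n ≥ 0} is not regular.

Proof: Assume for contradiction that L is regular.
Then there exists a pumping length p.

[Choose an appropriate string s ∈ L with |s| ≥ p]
s = a^p b^p

This string is in L (has equal a's and b's) and has length 2p ≥ p.
Any decomposition xyz with |xy| ≤ p means y consists only of a's,
so pumping will unbalance the counts.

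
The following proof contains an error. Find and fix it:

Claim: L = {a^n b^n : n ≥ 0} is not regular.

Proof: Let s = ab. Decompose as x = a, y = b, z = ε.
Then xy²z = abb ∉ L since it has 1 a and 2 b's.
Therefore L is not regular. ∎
Error: The string s = ab might be shorter than the pumping length p.

Correction: Choose s = a^p b^p to ensure |s| ≥ p. Also, the decomposition is wrong: with |xy| ≤ p, y cannot include b's when s starts with p a's.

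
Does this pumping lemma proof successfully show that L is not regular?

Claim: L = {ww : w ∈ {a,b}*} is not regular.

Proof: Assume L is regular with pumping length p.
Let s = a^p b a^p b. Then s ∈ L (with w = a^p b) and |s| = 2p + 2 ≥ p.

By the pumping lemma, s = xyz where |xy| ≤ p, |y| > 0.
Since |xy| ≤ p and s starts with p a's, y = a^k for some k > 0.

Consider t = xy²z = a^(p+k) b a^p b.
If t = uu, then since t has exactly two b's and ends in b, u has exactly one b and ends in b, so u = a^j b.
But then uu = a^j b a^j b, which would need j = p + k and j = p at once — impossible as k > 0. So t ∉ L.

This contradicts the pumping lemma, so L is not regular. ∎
The proof is correct.

This proof is valid because:
1. s = a^p b a^p b is in L and is chosen in terms of p, so |s| ≥ p holds for every p
2. The decomposition analysis is correct: |xy| ≤ p forces y to lie inside the leading a's
3. The contradiction is valid: the argument shows a^(p+k) b a^p b cannot be split into two equal halves
4. The conclusion follows logically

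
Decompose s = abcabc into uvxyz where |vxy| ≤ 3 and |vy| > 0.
u='ab', v='c', x='a', y='b', z='c'

For s = abcabc with pumping length p = 3:

One valid decomposition:
- u = 'ab'
- v = 'c'
- x = 'a'
- y = 'b'
- z = 'c'

Verification:
- uvxyz = 'ab' + 'c' + 'a' + 'b' + 'c' = abcabc ✓
- |vxy| = |'cab'| = 3 ≤ 3 ✓
- |vy| = |'cb'| = 2 > 0 ✓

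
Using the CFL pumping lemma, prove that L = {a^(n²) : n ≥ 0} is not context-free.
Assume for contradiction that L is context-free, and let p ≥ 1 be the pumping length given by the pumping lemma for CFLs.
Choose s = a^(p²). Then s ∈ L and |s| = p² ≥ p.
By the CFL pumping lemma, s = uvxyz for some u, v, x, y, z with |vxy| ≤ p, |vy| ≥ 1, and uv^i xy^i z ∈ L for every i ≥ 0.
All symbols are a's, so only lengths matter: let k = |vy|, with 1 ≤ k ≤ |vxy| ≤ p.

Take i = 2: |uv²xy²z| = p² + k, and p² < p² + k ≤ p² + p < (p + 1)².
So the length lies strictly between consecutive squares and is not a perfect square; uv²xy²z ∉ L.

This contradicts the CFL pumping lemma, which requires uv^i xy^i z ∈ L for all i ≥ 0.
Hence L = {a^(n²) : n ≥ 0} is not context-free. ∎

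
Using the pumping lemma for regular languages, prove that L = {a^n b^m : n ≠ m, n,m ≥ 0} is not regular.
Assume for contradiction that L is regular, and let p ≥ 1 be the pumping length given by the pumping lemma.
Choose s = a^p b^(p + p!). Then s ∈ L because p ≠ p + p! (as p! ≥ 1), and |s| ≥ p.
By the pumping lemma, s = xyz for some x, y, z with |xy| ≤ p, |y| ≥ 1, and xy^i z ∈ L for every i ≥ 0.
Since |xy| ≤ p and the first p symbols of s are all a's, y = a^k for some k with 1 ≤ k ≤ p.
For every i ≥ 0, xy^i z = a^(p + (i − 1)k) b^(p + p!).

Because 1 ≤ k ≤ p, k divides p!. Let t = p!/k (a positive integer) and take i = t + 1.
Then the number of a's is p + tk = p + p!, which equals the number of b's.
So xy^(t+1) z = a^(p + p!) b^(p + p!) has equally many a's and b's and is NOT in L.

This contradicts the pumping lemma, which requires xy^i z ∈ L for all i ≥ 0.
Hence L = {a^n b^m : n ≠ m, n,m ≥ 0} is not regular. ∎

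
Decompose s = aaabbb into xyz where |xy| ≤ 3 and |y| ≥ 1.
x = '', y = 'aaa', z = 'bbb'

For s = aaabbb and p = 3, one valid decomposition is:
- x = '' (length 0)
- y = 'aaa' (length 3)
- z = 'bbb' (length 3)

Verification:
- xyz = '' + 'aaa' + 'bbb' = aaabbb ✓
- |xy| = 3 ≤ 3 ✓
- |y| = 3 > 0 ✓

All pumping lemma constraints are satisfied.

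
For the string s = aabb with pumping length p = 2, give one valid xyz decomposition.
x = 'a', y = 'a', z = 'bb'

For s = aabb and p = 2, one valid decomposition is:
- x = 'a' (length 1)
- y = 'a' (length 1)
- z = 'bb' (length 2)

Verification:
- xyz = 'a' + 'a' + 'bb' = aabb ✓
- |xy| = 2 ≤ 2 ✓
- |y| = 1 > 0 ✓

All pumping lemma constraints are satisfied.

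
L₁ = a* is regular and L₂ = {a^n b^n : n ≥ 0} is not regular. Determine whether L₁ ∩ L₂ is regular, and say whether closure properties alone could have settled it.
Yes — L₁ ∩ L₂ is regular.

A string of a* contains no b's, and the only string of {a^n b^n} with no b's is ε (n = 0). So L₁ ∩ L₂ = {ε}, a finite language, which is regular.

Note that the bare facts "L₁ regular, L₂ non-regular" do not settle the question by themselves: the closure of regular languages under ∪, ∩, complement and difference applies only when BOTH operands are regular. With a non-regular operand the result can come out regular or non-regular depending on the specific languages, so one has to work out L₁ ∩ L₂ for this particular pair, as above.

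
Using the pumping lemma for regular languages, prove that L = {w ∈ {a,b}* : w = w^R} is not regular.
Assume for contradiction that L is regular, and let p ≥ 1 be the pumping length given by the pumping lemma.
Choose s = a^p b a^p. Then s ∈ L (it reads the same in both directions) and |s| = 2p + 1 ≥ p.
By the pumping lemma, s = xyz for some x, y, z with |xy| ≤ p, |y| ≥ 1, and xy^i z ∈ L for every i ≥ 0.
Since |xy| ≤ p and the first p symbols of s are all a's, y = a^k for some k with 1 ≤ k ≤ p.

Take i = 0: xy⁰z = a^(p − k) b a^p.
Its reversal is a^p b a^(p − k). These differ because the block of a's before the unique b has length p − k in one and p in the other, and p − k ≠ p since k ≥ 1. So xy⁰z is not a palindrome, i.e. xy⁰z ∉ L.

This contradicts the pumping lemma, which requires xy^i z ∈ L for all i ≥ 0.
Hence L = {w ∈ {a,b}* : w = w^R} is not regular. ∎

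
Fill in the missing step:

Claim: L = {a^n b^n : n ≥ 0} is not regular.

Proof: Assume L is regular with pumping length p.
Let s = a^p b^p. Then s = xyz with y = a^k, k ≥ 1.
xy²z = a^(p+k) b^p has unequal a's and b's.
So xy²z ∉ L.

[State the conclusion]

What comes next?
This contradicts the pumping lemma for regular languages,
which guarantees xy^i z ∈ L for all i ≥ 0.

Since our assumption that L is regular leads to a contradiction,
we conclude that L = {a^n b^n : n ≥ 0} is NOT regular. ∎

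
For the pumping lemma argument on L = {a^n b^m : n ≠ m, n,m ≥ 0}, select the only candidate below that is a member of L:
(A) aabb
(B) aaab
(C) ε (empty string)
(B) aaab

The pumping lemma is applied to a string s that lies in L, so first check membership of each option:
- (A) aabb = a^2 b^2 has n = m = 2, so it is not in L ✗
- (B) aaab = a^3 b^1 with 3 ≠ 1, so it is in L ✓
- (C) ε = a^0 b^0 has n = m = 0, so it is not in L ✗

Only (B) aaab is in L, so it is the only candidate that could play the role of s.
(In a complete proof one picks s in terms of the pumping length p so that |s| ≥ p is guaranteed; a fixed string like aaab illustrates the shape of such an s.)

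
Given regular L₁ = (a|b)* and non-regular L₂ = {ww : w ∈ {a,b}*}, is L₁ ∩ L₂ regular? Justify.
No — L₁ ∩ L₂ is not regular.

(a|b)* is all strings over {a,b}, so L₁ ∩ L₂ = {ww : w ∈ {a,b}*} = L₂ itself, which is not regular (pump s = a^p b a^p b).

Note that the bare facts "L₁ regular, L₂ non-regular" do not settle the question by themselves: the closure of regular languages under ∪, ∩, complement and difference applies only when BOTH operands are regular. With a non-regular operand the result can come out regular or non-regular depending on the specific languages, so one has to work out L₁ ∩ L₂ for this particular pair, as above.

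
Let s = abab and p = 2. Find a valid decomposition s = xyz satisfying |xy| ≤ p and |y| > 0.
x = '', y = 'ab', z = 'ab'

For s = abab and p = 2, one valid decomposition is:
- x = '' (length 0)
- y = 'ab' (length 2)
- z = 'ab' (length 2)

Verification:
- xyz = '' + 'ab' + 'ab' = abab ✓
- |xy| = 2 ≤ 2 ✓
- |y| = 2 > 0 ✓

All pumping lemma constraints are satisfied.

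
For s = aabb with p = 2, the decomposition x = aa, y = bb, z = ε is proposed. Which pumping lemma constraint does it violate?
Violated: |xy| ≤ p

The decomposition x = aa, y = bb, z = ε for s = aabb with p = 2
violates the constraint: |xy| ≤ p

|xy| = |aabb| = 4 > 2 = p. The decomposition puts too many characters in xy.

Pumping lemma constraints:
1. xyz = s (decomposition is valid)
2. |xy| ≤ p
3. |y| > 0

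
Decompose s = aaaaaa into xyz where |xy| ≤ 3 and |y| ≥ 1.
x = '', y = 'aa', z = 'aaaa'

For s = aaaaaa and p = 3, one valid decomposition is:
- x = '' (length 0)
- y = 'aa' (length 2)
- z = 'aaaa' (length 4)

Verification:
- xyz = '' + 'aa' + 'aaaa' = aaaaaa ✓
- |xy| = 2 ≤ 3 ✓
- |y| = 2 > 0 ✓

All pumping lemma constraints are satisfied.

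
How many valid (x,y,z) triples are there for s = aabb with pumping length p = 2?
3

For s = 'aabb' with pumping length p = 2:

Constraints: |xy| ≤ 2, |y| > 0

Valid decompositions (|xy| ≤ p, |y| ≥ 1):
  • x='', y='a', z='abb'
  • x='a', y='a', z='bb'
  • x='', y='aa', z='bb'

Total count: 3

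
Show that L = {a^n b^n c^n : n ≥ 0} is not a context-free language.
Assume for contradiction that L is context-free, and let p ≥ 1 be the pumping length given by the pumping lemma for CFLs.
Choose s = a^p b^p c^p. Then s ∈ L and |s| = 3p ≥ p.
By the CFL pumping lemma, s = uvxyz for some u, v, x, y, z with |vxy| ≤ p, |vy| ≥ 1, and uv^i xy^i z ∈ L for every i ≥ 0.

Because |vxy| ≤ p, the window vxy cannot contain both an a and a c: any substring of s containing both must include the entire block b^p plus at least one a and one c, so it has length ≥ p + 2 > p.
Hence at least one of the letters a, c does not occur in vy at all.

Take i = 0: the string uxz is obtained from s by deleting |vy| ≥ 1 symbols, so |uxz| = 3p − |vy| < 3p.
But the letter (a or c) that does not occur in vy still occurs exactly p times in uxz. Every string of L with exactly p copies of some letter is a^p b^p c^p, of length 3p. Since |uxz| < 3p, uxz ∉ L.

This contradicts the CFL pumping lemma, which requires uv^i xy^i z ∈ L for all i ≥ 0.
Hence L = {a^n b^n c^n : n ≥ 0} is not context-free. ∎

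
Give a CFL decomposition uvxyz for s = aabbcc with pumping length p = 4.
u='a', v='a', x='bb', y='c', z='c'

For s = aabbcc with pumping length p = 4:

One valid decomposition:
- u = 'a'
- v = 'a'
- x = 'bb'
- y = 'c'
- z = 'c'

Verification:
- uvxyz = 'a' + 'a' + 'bb' + 'c' + 'c' = aabbcc ✓
- |vxy| = |'abbc'| = 4 ≤ 4 ✓
- |vy| = |'ac'| = 2 > 0 ✓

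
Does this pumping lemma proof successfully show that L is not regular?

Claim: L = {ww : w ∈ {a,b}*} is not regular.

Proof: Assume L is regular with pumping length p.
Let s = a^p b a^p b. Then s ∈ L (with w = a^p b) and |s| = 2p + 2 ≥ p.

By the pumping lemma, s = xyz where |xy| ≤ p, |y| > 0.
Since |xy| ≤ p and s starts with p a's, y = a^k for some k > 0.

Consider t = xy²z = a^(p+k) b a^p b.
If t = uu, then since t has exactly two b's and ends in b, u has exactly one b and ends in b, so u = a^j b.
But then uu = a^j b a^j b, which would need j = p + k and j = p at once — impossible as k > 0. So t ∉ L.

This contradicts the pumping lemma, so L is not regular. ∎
The proof is correct.

This proof is valid because:
1. s = a^p b a^p b is in L and is chosen in terms of p, so |s| ≥ p holds for every p
2. The decomposition analysis is correct: |xy| ≤ p forces y to lie inside the leading a's
3. The contradiction is valid: the argument shows a^(p+k) b a^p b cannot be split into two equal halves
4. The conclusion follows logically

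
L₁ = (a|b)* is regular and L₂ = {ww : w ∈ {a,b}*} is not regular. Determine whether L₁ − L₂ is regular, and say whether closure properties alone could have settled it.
No — L₁ − L₂ is not regular.

L₁ − L₂ is the complement of {ww} within {a,b}*. If it were regular, its complement {ww} would be regular as well (regular languages are closed under complement) — contradiction. So L₁ − L₂ is not regular.

Note that the bare facts "L₁ regular, L₂ non-regular" do not settle the question by themselves: the closure of regular languages under ∪, ∩, complement and difference applies only when BOTH operands are regular. With a non-regular operand the result can come out regular or non-regular depending on the specific languages, so one has to work out L₁ − L₂ for this particular pair, as above.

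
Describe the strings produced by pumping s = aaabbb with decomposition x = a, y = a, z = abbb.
{xy^i z : i ≥ 0} = {a^(2+i) b^3 : i ≥ 0} = {aabbb, aaabbb, aaaabbb, ...}

With x = a, y = a, z = abbb: Starting with aaabbb and pumping the second 'a', we get strings with 2+i a's followed by 3 b's for i = 0, 1, 2, ...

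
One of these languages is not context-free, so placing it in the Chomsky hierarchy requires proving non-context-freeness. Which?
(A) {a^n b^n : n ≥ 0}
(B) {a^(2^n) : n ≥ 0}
(B) {a^(2^n) : n ≥ 0}

(B) {a^(2^n) : n ≥ 0} requires the CFL pumping lemma.

- {a^n b^n : n ≥ 0} is context-free (but not regular)
  • Can be shown non-regular with the regular pumping lemma
  • After pumping, the number of a's and b's become unequal

- {a^(2^n) : n ≥ 0} is NOT context-free
  • Requires the CFL pumping lemma to prove
  • Gaps between powers of 2 grow exponentially

The CFL pumping lemma is "stronger" in that it can prove non-membership
in the larger class of context-free languages.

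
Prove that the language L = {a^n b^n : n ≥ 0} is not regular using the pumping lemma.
Assume for contradiction that L is regular, and let p ≥ 1 be the pumping length given by the pumping lemma.
Choose s = a^p b^p. Then s ∈ L and |s| = 2p ≥ p.
By the pumping lemma, s = xyz for some x, y, z with |xy| ≤ p, |y| ≥ 1, and xy^i z ∈ L for every i ≥ 0.
Since |xy| ≤ p and the first p symbols of s are all a's, we must have y = a^k for some k with 1 ≤ k ≤ p.

Take i = 2: xy²z = a^(p + k) b^p.
This string has p + k a's but p b's, and p + k > p because k ≥ 1. So xy²z ∉ L.

This contradicts the pumping lemma, which requires xy^i z ∈ L for all i ≥ 0.
Hence L = {a^n b^n : n ≥ 0} is not regular. ∎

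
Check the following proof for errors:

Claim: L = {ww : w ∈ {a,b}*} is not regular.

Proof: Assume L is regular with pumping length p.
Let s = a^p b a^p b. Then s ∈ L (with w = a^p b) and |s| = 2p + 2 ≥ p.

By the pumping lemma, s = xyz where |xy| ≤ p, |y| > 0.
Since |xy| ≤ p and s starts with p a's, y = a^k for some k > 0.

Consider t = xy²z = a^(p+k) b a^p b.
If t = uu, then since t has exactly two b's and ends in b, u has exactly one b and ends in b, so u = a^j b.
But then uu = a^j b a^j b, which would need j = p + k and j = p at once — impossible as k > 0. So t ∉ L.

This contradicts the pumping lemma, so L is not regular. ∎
The proof is correct.

This proof is valid because:
1. s = a^p b a^p b is in L and is chosen in terms of p, so |s| ≥ p holds for every p
2. The decomposition analysis is correct: |xy| ≤ p forces y to lie inside the leading a's
3. The contradiction is valid: the argument shows a^(p+k) b a^p b cannot be split into two equal halves
4. The conclusion follows logically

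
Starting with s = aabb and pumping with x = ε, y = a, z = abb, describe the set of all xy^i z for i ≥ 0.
{xy^i z : i ≥ 0} = {a^(i+1) b^2 : i ≥ 0} = {abb, aabb, aaabb, ...}

With x = ε, y = a, z = abb: Starting with aabb and pumping the first 'a' (z = abb keeps the second 'a'), we get strings with i+1 a's followed by 2 b's for i = 0, 1, 2, ...; note bb is not produced because z always contributes one a.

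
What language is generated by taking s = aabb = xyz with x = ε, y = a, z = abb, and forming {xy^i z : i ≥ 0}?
{xy^i z : i ≥ 0} = {a^(i+1) b^2 : i ≥ 0} = {abb, aabb, aaabb, ...}

With x = ε, y = a, z = abb: Starting with aabb and pumping the first 'a' (z = abb keeps the second 'a'), we get strings with i+1 a's followed by 2 b's for i = 0, 1, 2, ...; note bb is not produced because z always contributes one a.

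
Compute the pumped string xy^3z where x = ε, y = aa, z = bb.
aaaaaabb

Given x = '', y = 'aa', z = 'bb' and i = 3:

xy^3z = x + y·y·...·y (3 times) + z
       = '' + 'aa'^3 + 'bb'
       = '' + 'aaaaaa' + 'bb'
       = 'aaaaaabb'

The pumped string is 'aaaaaabb' with length 8.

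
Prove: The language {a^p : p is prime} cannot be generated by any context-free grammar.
Assume for contradiction that L is context-free, and let p ≥ 1 be the pumping length given by the pumping lemma for CFLs.
Choose a prime q with q ≥ p and let s = a^q. Then s ∈ L and |s| = q ≥ p.
By the CFL pumping lemma, s = uvxyz for some u, v, x, y, z with |vxy| ≤ p, |vy| ≥ 1, and uv^i xy^i z ∈ L for every i ≥ 0.
All symbols are a's, so only lengths matter: let k = |vy|, with 1 ≤ k ≤ p. Then |uv^i xy^i z| = q + (i − 1)k.

Take i = q + 1: the length is q + qk = q(k + 1).
Both factors satisfy q ≥ 2 and k + 1 ≥ 2, so q(k + 1) is composite and uv^(q+1) xy^(q+1) z ∉ L.

This contradicts the CFL pumping lemma, which requires uv^i xy^i z ∈ L for all i ≥ 0.
Hence L = {a^p : p is prime} is not context-free. ∎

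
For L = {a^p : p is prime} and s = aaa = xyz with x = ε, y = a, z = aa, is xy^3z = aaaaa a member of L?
Yes

xy³z = ε · aaa · aa = aaaaa.
aaaaa has length 5, which is prime, so it is in L.
(A single pumped string landing in L is not a contradiction by itself; a non-regularity proof needs some i for which xy^i z ∉ L, for every admissible decomposition.)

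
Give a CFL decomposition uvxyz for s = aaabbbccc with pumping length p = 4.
u='aa', v='a', x='bb', y='b', z='ccc'

For s = aaabbbccc with pumping length p = 4:

One valid decomposition:
- u = 'aa'
- v = 'a'
- x = 'bb'
- y = 'b'
- z = 'ccc'

Verification:
- uvxyz = 'aa' + 'a' + 'bb' + 'b' + 'ccc' = aaabbbccc ✓
- |vxy| = |'abbb'| = 4 ≤ 4 ✓
- |vy| = |'ab'| = 2 > 0 ✓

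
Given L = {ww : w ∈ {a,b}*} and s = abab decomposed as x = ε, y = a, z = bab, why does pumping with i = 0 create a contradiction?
xy⁰z = bab ∉ L

Pumping with i = 0 replaces y = a by y⁰ = ε:
- Original: s = xyz = abab; abab splits into halves ab · ab, which are equal, so it is in L (w = ab)
- Pumped: xy⁰z = ε · ε · bab = bab
- bab has odd length 3, so it cannot be written as ww and is not in L

The pumping lemma would require xy⁰z ∈ L, so this decomposition yields a contradiction.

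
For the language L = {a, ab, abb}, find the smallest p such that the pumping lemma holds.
p = 4

For a finite language L, the pumping lemma holds vacuously if p > max|s| for s ∈ L.

The longest string in L = {a, ab, abb} has length 3.
If p = 4, then no string s ∈ L has |s| ≥ p, so the condition is vacuously true.

The minimum pumping length is p = 4.

Why no smaller p works: for any p ≤ 3, the longest string s ∈ L has |s| = 3 ≥ p, so it would
have to be pumpable; but pumping up (i = 2, 3, ...) produces ever longer strings, which cannot all lie in the
finite language L. So the pumping property fails for every p ≤ 3.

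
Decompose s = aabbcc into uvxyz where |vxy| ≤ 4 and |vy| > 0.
u='a', v='a', x='bb', y='c', z='c'

For s = aabbcc with pumping length p = 4:

One valid decomposition:
- u = 'a'
- v = 'a'
- x = 'bb'
- y = 'c'
- z = 'c'

Verification:
- uvxyz = 'a' + 'a' + 'bb' + 'c' + 'c' = aabbcc ✓
- |vxy| = |'abbc'| = 4 ≤ 4 ✓
- |vy| = |'ac'| = 2 > 0 ✓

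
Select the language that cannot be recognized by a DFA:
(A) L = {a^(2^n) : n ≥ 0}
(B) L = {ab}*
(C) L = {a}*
(A) {a^(2^n) : n ≥ 0}

(A) L = {a^(2^n) : n ≥ 0} is NOT regular.

The pumping lemma can be used to prove this:
After pumping, length is no longer a power of 2

The other languages are regular because they can be recognized by finite automata.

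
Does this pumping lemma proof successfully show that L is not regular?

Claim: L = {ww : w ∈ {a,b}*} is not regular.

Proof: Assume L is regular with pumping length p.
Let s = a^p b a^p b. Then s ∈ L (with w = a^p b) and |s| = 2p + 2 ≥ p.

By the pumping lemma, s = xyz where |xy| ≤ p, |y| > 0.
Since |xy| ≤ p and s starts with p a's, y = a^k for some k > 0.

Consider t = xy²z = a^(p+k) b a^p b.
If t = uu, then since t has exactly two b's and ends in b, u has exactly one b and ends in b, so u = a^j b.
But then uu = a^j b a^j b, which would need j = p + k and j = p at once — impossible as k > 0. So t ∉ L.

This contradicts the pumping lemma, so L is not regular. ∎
The proof is correct.

This proof is valid because:
1. s = a^p b a^p b is in L and is chosen in terms of p, so |s| ≥ p holds for every p
2. The decomposition analysis is correct: |xy| ≤ p forces y to lie inside the leading a's
3. The contradiction is valid: the argument shows a^(p+k) b a^p b cannot be split into two equal halves
4. The conclusion follows logically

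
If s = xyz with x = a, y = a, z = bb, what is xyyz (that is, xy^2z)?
aaabb

Given x = 'a', y = 'a', z = 'bb' and i = 2:

xy^2z = x + y·y·...·y (2 times) + z
       = 'a' + 'a'^2 + 'bb'
       = 'a' + 'aa' + 'bb'
       = 'aaabb'

The pumped string is 'aaabb' with length 5.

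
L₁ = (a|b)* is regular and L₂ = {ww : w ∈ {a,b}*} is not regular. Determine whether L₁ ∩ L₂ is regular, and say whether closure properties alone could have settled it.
No — L₁ ∩ L₂ is not regular.

(a|b)* is all strings over {a,b}, so L₁ ∩ L₂ = {ww : w ∈ {a,b}*} = L₂ itself, which is not regular (pump s = a^p b a^p b).

Note that the bare facts "L₁ regular, L₂ non-regular" do not settle the question by themselves: the closure of regular languages under ∪, ∩, complement and difference applies only when BOTH operands are regular. With a non-regular operand the result can come out regular or non-regular depending on the specific languages, so one has to work out L₁ ∩ L₂ for this particular pair, as above.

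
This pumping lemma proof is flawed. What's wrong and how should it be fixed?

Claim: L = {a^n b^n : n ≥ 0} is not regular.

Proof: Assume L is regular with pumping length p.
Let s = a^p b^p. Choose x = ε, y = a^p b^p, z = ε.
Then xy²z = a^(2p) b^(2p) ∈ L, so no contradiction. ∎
Error: The decomposition violates |xy| ≤ p. With y = a^p b^p, |xy| = |y| = 2p > p. (The proof also miscomputes xy²z, which would be a^p b^p a^p b^p rather than a^(2p) b^(2p), and it wrongly treats one harmless decomposition as settling the matter — the prover does not get to choose the decomposition.)

Correction: The pumping lemma requires |xy| ≤ p, and the argument must handle every decomposition satisfying |xy| ≤ p, |y| ≥ 1. Since s starts with p a's, any such y consists only of a's, say y = a^k with k ≥ 1. Then xy²z = a^(p+k) b^p has unequal numbers of a's and b's, so xy²z ∉ L — the required contradiction.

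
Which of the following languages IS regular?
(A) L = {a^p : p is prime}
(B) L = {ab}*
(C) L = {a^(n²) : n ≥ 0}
(B) {ab}*

(B) L = {ab}* is regular.

This can be recognized by a finite automaton (DFA/NFA).
Regular expressions like {ab}* define regular languages.

The other choices are not regular:
- {a^p : p is prime}: After pumping, the length becomes composite
- {a^(n²) : n ≥ 0}: After pumping, length is no longer a perfect square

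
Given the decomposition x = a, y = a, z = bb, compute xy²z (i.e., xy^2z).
aaabb

Given x = 'a', y = 'a', z = 'bb' and i = 2:

xy^2z = x + y·y·...·y (2 times) + z
       = 'a' + 'a'^2 + 'bb'
       = 'a' + 'aa' + 'bb'
       = 'aaabb'

The pumped string is 'aaabb' with length 5.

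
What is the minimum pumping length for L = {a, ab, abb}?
p = 4

For a finite language L, the pumping lemma holds vacuously if p > max|s| for s ∈ L.

The longest string in L = {a, ab, abb} has length 3.
If p = 4, then no string s ∈ L has |s| ≥ p, so the condition is vacuously true.

The minimum pumping length is p = 4.

Why no smaller p works: for any p ≤ 3, the longest string s ∈ L has |s| = 3 ≥ p, so it would
have to be pumpable; but pumping up (i = 2, 3, ...) produces ever longer strings, which cannot all lie in the
finite language L. So the pumping property fails for every p ≤ 3.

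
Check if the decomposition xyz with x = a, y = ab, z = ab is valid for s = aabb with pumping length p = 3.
Violated: xyz = s

The decomposition x = a, y = ab, z = ab for s = aabb with p = 3
violates the constraint: xyz = s

xyz = 'a' + 'ab' + 'ab' = 'aabab' ≠ 'aabb' = s. The decomposition doesn't reconstruct s.

Pumping lemma constraints:
1. xyz = s (decomposition is valid)
2. |xy| ≤ p
3. |y| > 0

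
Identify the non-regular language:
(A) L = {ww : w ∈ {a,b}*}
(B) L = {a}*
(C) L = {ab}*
(A) {ww : w ∈ {a,b}*}

(A) L = {ww : w ∈ {a,b}*} is NOT regular.

The pumping lemma can be used to prove this:
After pumping, the two halves no longer match

The other languages are regular because they can be recognized by finite automata.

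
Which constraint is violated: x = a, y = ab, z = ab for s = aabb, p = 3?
Violated: xyz = s

The decomposition x = a, y = ab, z = ab for s = aabb with p = 3
violates the constraint: xyz = s

xyz = 'a' + 'ab' + 'ab' = 'aabab' ≠ 'aabb' = s. The decomposition doesn't reconstruct s.

Pumping lemma constraints:
1. xyz = s (decomposition is valid)
2. |xy| ≤ p
3. |y| > 0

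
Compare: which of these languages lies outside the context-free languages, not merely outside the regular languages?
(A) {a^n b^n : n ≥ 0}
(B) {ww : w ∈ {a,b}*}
(B) {ww : w ∈ {a,b}*}

(B) {ww : w ∈ {a,b}*} requires the CFL pumping lemma.

- {a^n b^n : n ≥ 0} is context-free (but not regular)
  • Can be shown non-regular with the regular pumping lemma
  • After pumping, the number of a's and b's become unequal

- {ww : w ∈ {a,b}*} is NOT context-free
  • Requires the CFL pumping lemma to prove
  • Cannot verify equality of two arbitrary substrings

The CFL pumping lemma is "stronger" in that it can prove non-membership
in the larger class of context-free languages.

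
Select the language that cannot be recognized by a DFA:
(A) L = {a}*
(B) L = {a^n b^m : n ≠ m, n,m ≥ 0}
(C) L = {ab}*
(B) {a^n b^m : n ≠ m, n,m ≥ 0}

(B) L = {a^n b^m : n ≠ m, n,m ≥ 0} is NOT regular.

The pumping lemma can be used to prove this:
After pumping a's, we can make n = m

The other languages are regular because they can be recognized by finite automata.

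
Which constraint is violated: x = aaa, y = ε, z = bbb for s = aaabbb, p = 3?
Violated: |y| > 0

The decomposition x = aaa, y = ε, z = bbb for s = aaabbb with p = 3
violates the constraint: |y| > 0

|y| = 0, but the pumping lemma requires |y| > 0 (y must be non-empty).

Pumping lemma constraints:
1. xyz = s (decomposition is valid)
2. |xy| ≤ p
3. |y| > 0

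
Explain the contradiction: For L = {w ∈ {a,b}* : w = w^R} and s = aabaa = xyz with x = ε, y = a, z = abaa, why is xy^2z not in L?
xy²z = aaabaa ∉ L

Pumping with i = 2 replaces y = a by y² = aa:
- Original: s = xyz = aabaa; aabaa reversed is aabaa, the same string, so it is a palindrome and is in L
- Pumped: xy²z = ε · aa · abaa = aaabaa
- aaabaa reversed is aabaaa ≠ aaabaa, so it is not a palindrome and is not in L

The pumping lemma would require xy²z ∈ L, so this decomposition yields a contradiction.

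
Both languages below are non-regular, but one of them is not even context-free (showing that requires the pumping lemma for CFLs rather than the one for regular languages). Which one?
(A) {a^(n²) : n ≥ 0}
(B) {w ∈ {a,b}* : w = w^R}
(A) {a^(n²) : n ≥ 0}

(A) {a^(n²) : n ≥ 0} requires the CFL pumping lemma.

- {w ∈ {a,b}* : w = w^R} is context-free (but not regular)
  • Can be shown non-regular with the regular pumping lemma
  • After pumping, the string is no longer symmetric

- {a^(n²) : n ≥ 0} is NOT context-free
  • Requires the CFL pumping lemma to prove
  • Gaps between squares grow unboundedly

The CFL pumping lemma is "stronger" in that it can prove non-membership
in the larger class of context-free languages.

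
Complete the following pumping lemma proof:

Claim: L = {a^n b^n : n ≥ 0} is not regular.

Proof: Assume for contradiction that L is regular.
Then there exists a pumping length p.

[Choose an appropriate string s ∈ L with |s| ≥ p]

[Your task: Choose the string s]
s = a^p b^p

This string is in L (has equal a's and b's) and has length 2p ≥ p.
Any decomposition xyz with |xy| ≤ p means y consists only of a's,
so pumping will unbalance the counts.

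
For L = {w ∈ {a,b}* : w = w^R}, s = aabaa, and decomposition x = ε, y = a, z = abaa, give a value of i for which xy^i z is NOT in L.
i = 2

xy²z = ε · aa · abaa = aaabaa; aaabaa reversed is aabaaa ≠ aaabaa, so it is not a palindrome and is not in L.
(Other choices also work, e.g. i = 0, 3; only i = 1 is guaranteed to stay in L since xy¹z = s.)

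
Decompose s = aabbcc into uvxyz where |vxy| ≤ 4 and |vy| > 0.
u='a', v='a', x='bb', y='c', z='c'

For s = aabbcc with pumping length p = 4:

One valid decomposition:
- u = 'a'
- v = 'a'
- x = 'bb'
- y = 'c'
- z = 'c'

Verification:
- uvxyz = 'a' + 'a' + 'bb' + 'c' + 'c' = aabbcc ✓
- |vxy| = |'abbc'| = 4 ≤ 4 ✓
- |vy| = |'ac'| = 2 > 0 ✓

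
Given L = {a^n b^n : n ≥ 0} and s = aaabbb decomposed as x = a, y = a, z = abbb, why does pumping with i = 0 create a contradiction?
xy⁰z = aabbb ∉ L

Pumping with i = 0 replaces y = a by y⁰ = ε:
- Original: s = xyz = aaabbb; aaabbb = a^3 b^3 has equal counts (3 = 3), so it is in L
- Pumped: xy⁰z = a · ε · abbb = aabbb
- aabbb has 2 a's and 3 b's; 2 ≠ 3, so it is not in L

The pumping lemma would require xy⁰z ∈ L, so this decomposition yields a contradiction.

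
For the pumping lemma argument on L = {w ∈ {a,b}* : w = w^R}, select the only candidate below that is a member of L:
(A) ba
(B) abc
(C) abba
(C) abba

The pumping lemma is applied to a string s that lies in L, so first check membership of each option:
- (A) ba reversed is ab ≠ ba, so it is not a palindrome and is not in L ✗
- (B) abc reversed is cba ≠ abc, so it is not a palindrome and is not in L ✗
- (C) abba reversed is abba, the same string, so it is a palindrome and is in L ✓

Only (C) abba is in L, so it is the only candidate that could play the role of s.
(In a complete proof one picks s in terms of the pumping length p so that |s| ≥ p is guaranteed; a fixed string like abba illustrates the shape of such an s.)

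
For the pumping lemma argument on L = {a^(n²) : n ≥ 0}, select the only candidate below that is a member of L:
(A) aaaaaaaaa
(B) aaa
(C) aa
(A) aaaaaaaaa

The pumping lemma is applied to a string s that lies in L, so first check membership of each option:
- (A) aaaaaaaaa has length 9 = 3², a perfect square, so it is in L ✓
- (B) aaa has length 3, strictly between 1² = 1 and 2² = 4, so it is not in L ✗
- (C) aa has length 2, strictly between 1² = 1 and 2² = 4, so it is not in L ✗

Only (A) aaaaaaaaa is in L, so it is the only candidate that could play the role of s.
(In a complete proof one picks s in terms of the pumping length p so that |s| ≥ p is guaranteed; a fixed string like aaaaaaaaa illustrates the shape of such an s.)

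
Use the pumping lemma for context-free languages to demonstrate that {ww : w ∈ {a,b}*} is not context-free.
Assume for contradiction that L is context-free, and let p ≥ 1 be the pumping length given by the pumping lemma for CFLs.
Choose s = a^p b^p a^p b^p. Then s ∈ L (take w = a^p b^p) and |s| = 4p ≥ p.
By the CFL pumping lemma, s = uvxyz for some u, v, x, y, z with |vxy| ≤ p, |vy| ≥ 1, and uv^i xy^i z ∈ L for every i ≥ 0.

Write s as four blocks A₁ B₁ A₂ B₂ with A₁ = A₂ = a^p and B₁ = B₂ = b^p. Since |vxy| ≤ p, the window vxy lies inside at most two adjacent blocks. Take i = 0 and let t = uxz, so |t| = 4p − |vy| with 1 ≤ |vy| ≤ p. If |t| is odd, t ∉ L immediately, so assume |vy| is even (hence |vy| ≥ 2) and |t|/2 = 2p − |vy|/2, which satisfies p ≤ |t|/2 ≤ 2p − 1.

Case 1 (vxy inside A₁B₁): t = a^(p−j) b^(p−l) a^p b^p with j + l = |vy|. The second half of t has length < 2p, so it is a suffix of the trailing a^p b^p and ends in b; the first half is a^(p−j) b^(p−l) a^((j+l)/2), which ends in a because (j+l)/2 ≥ 1. The halves differ, so t ∉ L.

Case 2 (vxy inside B₁A₂, straddling the middle): t = a^p b^(p−j) a^(p−l) b^p with j + l = |vy|. If t = ww, then w is a prefix of t of length ≥ p, so w begins with a^p; and w is a suffix of t of length ≥ p, so w ends with b^p. That forces |w| ≥ 2p, contradicting |w| = |t|/2 ≤ 2p − 1. So t ∉ L.

Case 3 (vxy inside A₂B₂): t = a^p b^p a^(p−j) b^(p−l) with j + l = |vy|. The first half of t is a prefix of a^p b^p, so it begins with a; the second half is b^((j+l)/2) a^(p−j) b^(p−l), which begins with b. The halves differ, so t ∉ L.

In every case uv⁰xy⁰z = uxz ∉ L.

This contradicts the CFL pumping lemma, which requires uv^i xy^i z ∈ L for all i ≥ 0.
Hence L = {ww : w ∈ {a,b}*} is not context-free. ∎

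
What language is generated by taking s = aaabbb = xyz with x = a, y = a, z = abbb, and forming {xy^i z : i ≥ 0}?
{xy^i z : i ≥ 0} = {a^(2+i) b^3 : i ≥ 0} = {aabbb, aaabbb, aaaabbb, ...}

With x = a, y = a, z = abbb: Starting with aaabbb and pumping the second 'a', we get strings with 2+i a's followed by 3 b's for i = 0, 1, 2, ...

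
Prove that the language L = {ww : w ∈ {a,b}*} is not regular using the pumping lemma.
Assume for contradiction that L is regular, and let p ≥ 1 be the pumping length given by the pumping lemma.
Choose s = a^p b a^p b. Then s ∈ L (take w = a^p b) and |s| = 2p + 2 ≥ p.
By the pumping lemma, s = xyz for some x, y, z with |xy| ≤ p, |y| ≥ 1, and xy^i z ∈ L for every i ≥ 0.
Since |xy| ≤ p and the first p symbols of s are all a's, y = a^k for some k with 1 ≤ k ≤ p.

Take i = 2: t = xy²z = a^(p + k) b a^p b.
Suppose t = uu for some string u. The string t contains exactly two b's and ends in b, so u contains exactly one b and ends in b; hence u = a^j b for some j, and uu = a^j b a^j b. Comparing with t = a^(p + k) b a^p b forces j = p + k (first block) and j = p (second block), which is impossible since k ≥ 1. So t ∉ L.

This contradicts the pumping lemma, which requires xy^i z ∈ L for all i ≥ 0.
Hence L = {ww : w ∈ {a,b}*} is not regular. ∎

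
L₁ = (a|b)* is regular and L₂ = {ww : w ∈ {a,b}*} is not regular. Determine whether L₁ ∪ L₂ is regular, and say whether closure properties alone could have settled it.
Yes — L₁ ∪ L₂ is regular.

{ww} ⊆ (a|b)*, so L₁ ∪ L₂ = (a|b)*, which is regular.

Note that the bare facts "L₁ regular, L₂ non-regular" do not settle the question by themselves: the closure of regular languages under ∪, ∩, complement and difference applies only when BOTH operands are regular. With a non-regular operand the result can come out regular or non-regular depending on the specific languages, so one has to work out L₁ ∪ L₂ for this particular pair, as above.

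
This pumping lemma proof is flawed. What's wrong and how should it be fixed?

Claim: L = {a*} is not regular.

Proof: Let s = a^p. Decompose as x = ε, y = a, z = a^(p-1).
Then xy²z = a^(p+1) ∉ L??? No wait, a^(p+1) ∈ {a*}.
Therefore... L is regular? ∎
Error: The proof attempts to show a*  is not regular, but a* IS regular!

Correction: a* is a regular language (recognized by a simple DFA with one accepting state and self-loop on 'a'). The pumping lemma can only prove non-regularity, not regularity. For regular languages, pumping always works.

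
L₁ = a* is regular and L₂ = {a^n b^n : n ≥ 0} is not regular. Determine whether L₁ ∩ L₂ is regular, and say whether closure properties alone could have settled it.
Yes — L₁ ∩ L₂ is regular.

A string of a* contains no b's, and the only string of {a^n b^n} with no b's is ε (n = 0). So L₁ ∩ L₂ = {ε}, a finite language, which is regular.

Note that the bare facts "L₁ regular, L₂ non-regular" do not settle the question by themselves: the closure of regular languages under ∪, ∩, complement and difference applies only when BOTH operands are regular. With a non-regular operand the result can come out regular or non-regular depending on the specific languages, so one has to work out L₁ ∩ L₂ for this particular pair, as above.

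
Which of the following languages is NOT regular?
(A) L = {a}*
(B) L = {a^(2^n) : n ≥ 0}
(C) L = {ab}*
(B) {a^(2^n) : n ≥ 0}

(B) L = {a^(2^n) : n ≥ 0} is NOT regular.

The pumping lemma can be used to prove this:
After pumping, length is no longer a power of 2

The other languages are regular because they can be recognized by finite automata.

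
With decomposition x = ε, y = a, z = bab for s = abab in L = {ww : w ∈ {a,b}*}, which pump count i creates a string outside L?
i = 0

xy⁰z = ε · ε · bab = bab; bab has odd length 3, so it cannot be written as ww and is not in L.
(Other choices also work, e.g. i = 2, 3; only i = 1 is guaranteed to stay in L since xy¹z = s.)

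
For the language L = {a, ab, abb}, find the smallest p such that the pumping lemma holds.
p = 4

For a finite language L, the pumping lemma holds vacuously if p > max|s| for s ∈ L.

The longest string in L = {a, ab, abb} has length 3.
If p = 4, then no string s ∈ L has |s| ≥ p, so the condition is vacuously true.

The minimum pumping length is p = 4.

Why no smaller p works: for any p ≤ 3, the longest string s ∈ L has |s| = 3 ≥ p, so it would
have to be pumpable; but pumping up (i = 2, 3, ...) produces ever longer strings, which cannot all lie in the
finite language L. So the pumping property fails for every p ≤ 3.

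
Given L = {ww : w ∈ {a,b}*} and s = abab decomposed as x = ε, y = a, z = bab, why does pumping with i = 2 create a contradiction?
xy²z = aabab ∉ L

Pumping with i = 2 replaces y = a by y² = aa:
- Original: s = xyz = abab; abab splits into halves ab · ab, which are equal, so it is in L (w = ab)
- Pumped: xy²z = ε · aa · bab = aabab
- aabab has odd length 5, so it cannot be written as ww and is not in L

The pumping lemma would require xy²z ∈ L, so this decomposition yields a contradiction.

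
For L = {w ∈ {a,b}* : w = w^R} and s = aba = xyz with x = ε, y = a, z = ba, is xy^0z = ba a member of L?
No

xy⁰z = ε · ε · ba = ba.
ba reversed is ab ≠ ba, so it is not a palindrome and is not in L.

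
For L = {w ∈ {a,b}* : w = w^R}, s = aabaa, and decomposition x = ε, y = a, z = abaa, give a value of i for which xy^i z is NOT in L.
i = 0

xy⁰z = ε · ε · abaa = abaa; abaa reversed is aaba ≠ abaa, so it is not a palindrome and is not in L.
(Other choices also work, e.g. i = 2, 3; only i = 1 is guaranteed to stay in L since xy¹z = s.)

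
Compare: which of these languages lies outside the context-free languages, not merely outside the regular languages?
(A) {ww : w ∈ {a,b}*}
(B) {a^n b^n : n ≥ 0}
(A) {ww : w ∈ {a,b}*}

(A) {ww : w ∈ {a,b}*} requires the CFL pumping lemma.

- {a^n b^n : n ≥ 0} is context-free (but not regular)
  • Can be shown non-regular with the regular pumping lemma
  • After pumping, the number of a's and b's become unequal

- {ww : w ∈ {a,b}*} is NOT context-free
  • Requires the CFL pumping lemma to prove
  • Cannot verify equality of two arbitrary substrings

The CFL pumping lemma is "stronger" in that it can prove non-membership
in the larger class of context-free languages.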